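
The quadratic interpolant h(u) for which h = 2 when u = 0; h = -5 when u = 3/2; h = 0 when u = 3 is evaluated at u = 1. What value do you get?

-4

Evaluate each Lagrange basis at u = 1:
L_0(1) = (-1/2)·(-2)/[(-3/2)·(-3)] = 2/9
L_1(1) = (1)·(-2)/[(3/2)·(-3/2)] = 8/9
L_2(1) = (1)·(-1/2)/[(3)·(3/2)] = -1/9
Sum: 2·(2/9) + (-5)·(8/9) + 0 = -4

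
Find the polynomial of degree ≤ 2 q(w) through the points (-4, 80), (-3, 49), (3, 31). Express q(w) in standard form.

q(w) = 4w^2 - 3w + 4

Build the Lagrange basis polynomials:
L_0(w) = (w + 3)(w - 3) / [7] = (1/7)w^2 - 9/7
L_1(w) = (w + 4)(w - 3) / [-6] = -(1/6)w^2 - (1/6)w + 2
L_2(w) = (w + 4)(w + 3) / [42] = (1/42)w^2 + (1/6)w + 2/7
q(w) = 80·L_0 + 49·L_1 + 31·L_2
  80·L_0(w) = (80/7)w^2 - 720/7
  49·L_1(w) = -(49/6)w^2 - (49/6)w + 98
  31·L_2(w) = (31/42)w^2 + (31/6)w + 62/7
Adding term by term: 4w^2 - 3w + 4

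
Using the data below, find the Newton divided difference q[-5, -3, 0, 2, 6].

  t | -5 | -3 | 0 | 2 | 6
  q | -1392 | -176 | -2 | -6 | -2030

-2

q[-5,-3] = (-176 - (-1392)) / (-3 - (-5)) = 608
q[-3,0] = (-2 - (-176)) / (0 - (-3)) = 58
q[0,2] = (-6 - (-2)) / (2 - 0) = -2
q[2,6] = (-2030 - (-6)) / (6 - 2) = -506
q[-5,-3,0] = (58 - 608) / (0 - (-5)) = -110
q[-3,0,2] = (-2 - 58) / (2 - (-3)) = -12
q[0,2,6] = (-506 - (-2)) / (6 - 0) = -84
q[-5,-3,0,2] = (-12 - (-110)) / (2 - (-5)) = 14
q[-3,0,2,6] = (-84 - (-12)) / (6 - (-3)) = -8
q[-5,-3,0,2,6] = (-8 - 14) / (6 - (-5)) = -2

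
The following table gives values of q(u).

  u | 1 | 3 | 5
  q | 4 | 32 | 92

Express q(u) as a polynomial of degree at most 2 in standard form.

q(u) = 4u^2 - 2u + 2

Newton's divided differences:
q[1,3] = (32 - 4) / (3 - 1) = 14
q[3,5] = (92 - 32) / (5 - 3) = 30
q[1,3,5] = (30 - 14) / (5 - 1) = 4
q(u) = 4 + 14·(u - 1) + 4·(u - 1)(u - 3)
Expanding: q(u) = 4u^2 - 2u + 2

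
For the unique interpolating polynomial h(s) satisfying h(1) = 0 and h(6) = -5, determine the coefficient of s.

The leading coefficient equals the top divided difference h[1,6].
h[1,6] = (-5 - 0) / (6 - 1) = -1

-1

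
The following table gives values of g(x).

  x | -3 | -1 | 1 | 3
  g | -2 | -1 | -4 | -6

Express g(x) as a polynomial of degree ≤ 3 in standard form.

g(x) = (5/48)x^3 - (3/16)x^2 - (77/48)x - 37/16

L_0(x) = (x + 1)(x - 1)(x - 3) / [-48] = -(1/48)x^3 + (1/16)x^2 + (1/48)x - 1/16
L_1(x) = (x + 3)(x - 1)(x - 3) / [16] = (1/16)x^3 - (1/16)x^2 - (9/16)x + 9/16
L_2(x) = (x + 3)(x + 1)(x - 3) / [-16] = -(1/16)x^3 - (1/16)x^2 + (9/16)x + 9/16
L_3(x) = (x + 3)(x + 1)(x - 1) / [48] = (1/48)x^3 + (1/16)x^2 - (1/48)x - 1/16
g(x) = (-2)·L_0 + (-1)·L_1 + (-4)·L_2 + (-6)·L_3
  (-2)·L_0(x) = (1/24)x^3 - (1/8)x^2 - (1/24)x + 1/8
  (-1)·L_1(x) = -(1/16)x^3 + (1/16)x^2 + (9/16)x - 9/16
  (-4)·L_2(x) = (1/4)x^3 + (1/4)x^2 - (9/4)x - 9/4
  (-6)·L_3(x) = -(1/8)x^3 - (3/8)x^2 + (1/8)x + 3/8
Adding term by term: (5/48)x^3 - (3/16)x^2 - (77/48)x - 37/16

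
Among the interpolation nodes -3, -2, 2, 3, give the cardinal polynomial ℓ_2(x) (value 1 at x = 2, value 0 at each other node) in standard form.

ℓ_2(x) = (x + 3)(x + 2)(x - 3) / [(5)·(4)·(-1)]
       = (x^3 + 2x^2 - 9x - 18) / (-20)

ℓ_2(x) = -(1/20)x^3 - (1/10)x^2 + (9/20)x + 9/10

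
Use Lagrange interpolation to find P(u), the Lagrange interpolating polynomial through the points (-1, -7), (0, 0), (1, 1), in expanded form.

P(u) = -3u^2 + 4u

L_0(u) = u(u - 1) / [2] = (1/2)u^2 - (1/2)u
L_1(u) = (u + 1)(u - 1) / [-1] = -u^2 + 1
L_2(u) = (u + 1)u / [2] = (1/2)u^2 + (1/2)u
P(u) = (-7)·L_0 + 0·L_1 + 1·L_2
  (-7)·L_0(u) = -(7/2)u^2 + (7/2)u
  0·L_1(u) = 0
  1·L_2(u) = (1/2)u^2 + (1/2)u
Adding term by term: -3u^2 + 4u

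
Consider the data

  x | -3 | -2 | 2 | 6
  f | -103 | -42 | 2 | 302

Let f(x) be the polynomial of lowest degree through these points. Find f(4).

72

Using Newton's divided-difference form:
f[-3,-2] = (-42 - (-103)) / (-2 - (-3)) = 61
f[-2,2] = (2 - (-42)) / (2 - (-2)) = 11
f[2,6] = (302 - 2) / (6 - 2) = 75
f[-3,-2,2] = (11 - 61) / (2 - (-3)) = -10
f[-2,2,6] = (75 - 11) / (6 - (-2)) = 8
f[-3,-2,2,6] = (8 - (-10)) / (6 - (-3)) = 2
f(4) = -103 + 61·(7) + (-10)·(7)·(6) + 2·(7)·(6)·(2) = 72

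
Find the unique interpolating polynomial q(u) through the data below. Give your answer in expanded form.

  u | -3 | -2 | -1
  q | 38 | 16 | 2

q(u) = 4u^2 - 2u - 4

L_0(u) = (u + 2)(u + 1) / [2] = (1/2)u^2 + (3/2)u + 1
L_1(u) = (u + 3)(u + 1) / [-1] = -u^2 - 4u - 3
L_2(u) = (u + 3)(u + 2) / [2] = (1/2)u^2 + (5/2)u + 3
q(u) = 38·L_0 + 16·L_1 + 2·L_2
  38·L_0(u) = 19u^2 + 57u + 38
  16·L_1(u) = -16u^2 - 64u - 48
  2·L_2(u) = u^2 + 5u + 6
Adding term by term: 4u^2 - 2u - 4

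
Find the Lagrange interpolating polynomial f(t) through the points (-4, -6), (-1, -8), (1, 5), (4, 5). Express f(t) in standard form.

f(t) = -(41/120)t^3 + (1/15)t^2 + (821/120)t - 47/30

Build the Lagrange basis polynomials:
L_0(t) = (t + 1)(t - 1)(t - 4) / [-120] = -(1/120)t^3 + (1/30)t^2 + (1/120)t - 1/30
L_1(t) = (t + 4)(t - 1)(t - 4) / [30] = (1/30)t^3 - (1/30)t^2 - (8/15)t + 8/15
L_2(t) = (t + 4)(t + 1)(t - 4) / [-30] = -(1/30)t^3 - (1/30)t^2 + (8/15)t + 8/15
L_3(t) = (t + 4)(t + 1)(t - 1) / [120] = (1/120)t^3 + (1/30)t^2 - (1/120)t - 1/30
f(t) = (-6)·L_0 + (-8)·L_1 + 5·L_2 + 5·L_3
  (-6)·L_0(t) = (1/20)t^3 - (1/5)t^2 - (1/20)t + 1/5
  (-8)·L_1(t) = -(4/15)t^3 + (4/15)t^2 + (64/15)t - 64/15
  5·L_2(t) = -(1/6)t^3 - (1/6)t^2 + (8/3)t + 8/3
  5·L_3(t) = (1/24)t^3 + (1/6)t^2 - (1/24)t - 1/6
Adding term by term: -(41/120)t^3 + (1/15)t^2 + (821/120)t - 47/30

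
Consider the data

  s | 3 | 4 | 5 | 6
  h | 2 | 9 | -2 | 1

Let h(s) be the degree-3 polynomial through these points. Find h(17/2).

L_0(17/2) = (9/2)·(7/2)·(5/2)/[(-1)·(-2)·(-3)] = -105/16
L_1(17/2) = (11/2)·(7/2)·(5/2)/[(1)·(-1)·(-2)] = 385/16
L_2(17/2) = (11/2)·(9/2)·(5/2)/[(2)·(1)·(-1)] = -495/16
L_3(17/2) = (11/2)·(9/2)·(7/2)/[(3)·(2)·(1)] = 231/16
Sum: 2·(-105/16) + 9·(385/16) + (-2)·(-495/16) + 1·(231/16) = 1119/4

1119/4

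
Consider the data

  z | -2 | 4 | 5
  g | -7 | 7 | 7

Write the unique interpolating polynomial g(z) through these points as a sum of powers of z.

g(z) = -(1/3)z^2 + 3z + 1/3

L_0(z) = (z - 4)(z - 5) / [42] = (1/42)z^2 - (3/14)z + 10/21
L_1(z) = (z + 2)(z - 5) / [-6] = -(1/6)z^2 + (1/2)z + 5/3
L_2(z) = (z + 2)(z - 4) / [7] = (1/7)z^2 - (2/7)z - 8/7
g(z) = (-7)·L_0 + 7·L_1 + 7·L_2
  (-7)·L_0(z) = -(1/6)z^2 + (3/2)z - 10/3
  7·L_1(z) = -(7/6)z^2 + (7/2)z + 35/3
  7·L_2(z) = z^2 - 2z - 8
Adding term by term: -(1/3)z^2 + 3z + 1/3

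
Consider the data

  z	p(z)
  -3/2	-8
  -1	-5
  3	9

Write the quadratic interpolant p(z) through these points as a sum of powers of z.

p(z) = -(5/9)z^2 + (83/18)z + 1/6

Newton's divided differences:
p[-3/2,-1] = (-5 - (-8)) / (-1 - (-3/2)) = 6
p[-1,3] = (9 - (-5)) / (3 - (-1)) = 7/2
p[-3/2,-1,3] = (7/2 - 6) / (3 - (-3/2)) = -5/9
p(z) = -8 + 6·(z + 3/2) + (-5/9)·(z + 3/2)(z + 1)
Expanding: p(z) = -(5/9)z^2 + (83/18)z + 1/6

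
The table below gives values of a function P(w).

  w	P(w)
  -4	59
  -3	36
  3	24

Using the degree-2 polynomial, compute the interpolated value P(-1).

Evaluate each Lagrange basis at w = -1:
L_0(-1) = (2)·(-4)/[(-1)·(-7)] = -8/7
L_1(-1) = (3)·(-4)/[(1)·(-6)] = 2
L_2(-1) = (3)·(2)/[(7)·(6)] = 1/7
Sum: 59·(-8/7) + 36·(2) + 24·(1/7) = 8

8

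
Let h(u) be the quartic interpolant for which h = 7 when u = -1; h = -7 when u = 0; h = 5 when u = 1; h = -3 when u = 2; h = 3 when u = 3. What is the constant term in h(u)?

-7

L_0(u) = u(u - 1)(u - 2)(u - 3) / [24] = (1/24)u^4 - (1/4)u^3 + (11/24)u^2 - (1/4)u
L_1(u) = (u + 1)(u - 1)(u - 2)(u - 3) / [-6] = -(1/6)u^4 + (5/6)u^3 - (5/6)u^2 - (5/6)u + 1
L_2(u) = (u + 1)u(u - 2)(u - 3) / [4] = (1/4)u^4 - u^3 + (1/4)u^2 + (3/2)u
L_3(u) = (u + 1)u(u - 1)(u - 3) / [-6] = -(1/6)u^4 + (1/2)u^3 + (1/6)u^2 - (1/2)u
L_4(u) = (u + 1)u(u - 1)(u - 2) / [24] = (1/24)u^4 - (1/12)u^3 - (1/24)u^2 + (1/12)u
h(u) = 7·L_0 + (-7)·L_1 + 5·L_2 + (-3)·L_3 + 3·L_4
Only the constant term is needed; take it from each L_i and combine:
7·(0) + (-7)·(1) + 5·(0) + (-3)·(0) + 3·(0) = -7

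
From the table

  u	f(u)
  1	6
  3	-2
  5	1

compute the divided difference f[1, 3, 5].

f[1,3] = (-2 - 6) / (3 - 1) = -4
f[3,5] = (1 - (-2)) / (5 - 3) = 3/2
f[1,3,5] = (3/2 - (-4)) / (5 - 1) = 11/8

11/8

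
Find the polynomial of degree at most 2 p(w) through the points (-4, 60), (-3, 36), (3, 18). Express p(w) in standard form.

L_0(w) = (w + 3)(w - 3) / [7] = (1/7)w^2 - 9/7
L_1(w) = (w + 4)(w - 3) / [-6] = -(1/6)w^2 - (1/6)w + 2
L_2(w) = (w + 4)(w + 3) / [42] = (1/42)w^2 + (1/6)w + 2/7
p(w) = 60·L_0 + 36·L_1 + 18·L_2
  60·L_0(w) = (60/7)w^2 - 540/7
  36·L_1(w) = -6w^2 - 6w + 72
  18·L_2(w) = (3/7)w^2 + 3w + 36/7
Adding term by term: 3w^2 - 3w

p(w) = 3w^2 - 3w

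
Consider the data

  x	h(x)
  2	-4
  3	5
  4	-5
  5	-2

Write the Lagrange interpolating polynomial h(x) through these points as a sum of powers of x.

Build the Lagrange basis polynomials:
L_0(x) = (x - 3)(x - 4)(x - 5) / [-6] = -(1/6)x^3 + 2x^2 - (47/6)x + 10
L_1(x) = (x - 2)(x - 4)(x - 5) / [2] = (1/2)x^3 - (11/2)x^2 + 19x - 20
L_2(x) = (x - 2)(x - 3)(x - 5) / [-2] = -(1/2)x^3 + 5x^2 - (31/2)x + 15
L_3(x) = (x - 2)(x - 3)(x - 4) / [6] = (1/6)x^3 - (3/2)x^2 + (13/3)x - 4
h(x) = (-4)·L_0 + 5·L_1 + (-5)·L_2 + (-2)·L_3
  (-4)·L_0(x) = (2/3)x^3 - 8x^2 + (94/3)x - 40
  5·L_1(x) = (5/2)x^3 - (55/2)x^2 + 95x - 100
  (-5)·L_2(x) = (5/2)x^3 - 25x^2 + (155/2)x - 75
  (-2)·L_3(x) = -(1/3)x^3 + 3x^2 - (26/3)x + 8
Adding term by term: (16/3)x^3 - (115/2)x^2 + (1171/6)x - 207

h(x) = (16/3)x^3 - (115/2)x^2 + (1171/6)x - 207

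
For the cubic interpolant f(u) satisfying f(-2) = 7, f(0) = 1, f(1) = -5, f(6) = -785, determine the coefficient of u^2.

L_0(u) = u(u - 1)(u - 6) / [-48] = -(1/48)u^3 + (7/48)u^2 - (1/8)u
L_1(u) = (u + 2)(u - 1)(u - 6) / [12] = (1/12)u^3 - (5/12)u^2 - (2/3)u + 1
L_2(u) = (u + 2)u(u - 6) / [-15] = -(1/15)u^3 + (4/15)u^2 + (4/5)u
L_3(u) = (u + 2)u(u - 1) / [240] = (1/240)u^3 + (1/240)u^2 - (1/120)u
f(u) = 7·L_0 + 1·L_1 + (-5)·L_2 + (-785)·L_3
Only the coefficient of u^2 is needed; take it from each L_i and combine:
7·(7/48) + 1·(-5/12) + (-5)·(4/15) + (-785)·(1/240) = -4

-4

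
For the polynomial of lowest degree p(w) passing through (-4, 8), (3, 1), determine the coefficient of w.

-1

The leading coefficient equals the top divided difference p[-4,3].
p[-4,3] = (1 - 8) / (3 - (-4)) = -1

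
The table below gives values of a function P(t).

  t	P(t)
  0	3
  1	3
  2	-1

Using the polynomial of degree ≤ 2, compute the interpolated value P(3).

Using Newton's divided-difference form:
P[0,1] = (3 - 3) / (1 - 0) = 0
P[1,2] = (-1 - 3) / (2 - 1) = -4
P[0,1,2] = (-4 - 0) / (2 - 0) = -2
P(3) = 3 + 0·(3) + (-2)·(3)·(2) = -9

-9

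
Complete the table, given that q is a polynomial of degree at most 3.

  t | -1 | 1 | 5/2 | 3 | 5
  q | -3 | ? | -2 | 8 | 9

-1048/35

The 4 known values determine q uniquely (degree ≤ 3).
L_0(1) = (-3/2)·(-2)·(-4)/[(-7/2)·(-4)·(-6)] = 1/7
L_1(1) = (2)·(-2)·(-4)/[(7/2)·(-1/2)·(-5/2)] = 128/35
L_2(1) = (2)·(-3/2)·(-4)/[(4)·(1/2)·(-2)] = -3
L_3(1) = (2)·(-3/2)·(-2)/[(6)·(5/2)·(2)] = 1/5
Sum: (-3)·(1/7) + (-2)·(128/35) + 8·(-3) + 9·(1/5) = -1048/35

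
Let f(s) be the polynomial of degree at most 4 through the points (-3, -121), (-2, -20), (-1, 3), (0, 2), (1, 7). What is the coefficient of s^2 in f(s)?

Build the Lagrange basis polynomials:
L_0(s) = (s + 2)(s + 1)s(s - 1) / [24] = (1/24)s^4 + (1/12)s^3 - (1/24)s^2 - (1/12)s
L_1(s) = (s + 3)(s + 1)s(s - 1) / [-6] = -(1/6)s^4 - (1/2)s^3 + (1/6)s^2 + (1/2)s
L_2(s) = (s + 3)(s + 2)s(s - 1) / [4] = (1/4)s^4 + s^3 + (1/4)s^2 - (3/2)s
L_3(s) = (s + 3)(s + 2)(s + 1)(s - 1) / [-6] = -(1/6)s^4 - (5/6)s^3 - (5/6)s^2 + (5/6)s + 1
L_4(s) = (s + 3)(s + 2)(s + 1)s / [24] = (1/24)s^4 + (1/4)s^3 + (11/24)s^2 + (1/4)s
f(s) = (-121)·L_0 + (-20)·L_1 + 3·L_2 + 2·L_3 + 7·L_4
Only the coefficient of s^2 is needed; take it from each L_i and combine:
(-121)·(-1/24) + (-20)·(1/6) + 3·(1/4) + 2·(-5/6) + 7·(11/24) = 4

4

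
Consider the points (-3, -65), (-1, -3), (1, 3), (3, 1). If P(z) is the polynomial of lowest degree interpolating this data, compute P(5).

L_0(5) = (6)·(4)·(2)/[(-2)·(-4)·(-6)] = -1
L_1(5) = (8)·(4)·(2)/[(2)·(-2)·(-4)] = 4
L_2(5) = (8)·(6)·(2)/[(4)·(2)·(-2)] = -6
L_3(5) = (8)·(6)·(4)/[(6)·(4)·(2)] = 4
Sum: (-65)·(-1) + (-3)·(4) + 3·(-6) + 1·(4) = 39

39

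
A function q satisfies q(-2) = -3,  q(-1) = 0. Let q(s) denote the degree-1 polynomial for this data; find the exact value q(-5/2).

Evaluate each Lagrange basis at s = -5/2:
L_0(-5/2) = (-3/2)/[(-1)] = 3/2
L_1(-5/2) = (-1/2)/[(1)] = -1/2
Sum: (-3)·(3/2) + 0 = -9/2

-9/2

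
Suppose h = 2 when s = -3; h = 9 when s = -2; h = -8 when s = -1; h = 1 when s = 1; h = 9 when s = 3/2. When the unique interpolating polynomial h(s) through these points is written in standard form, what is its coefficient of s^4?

-221/180

The leading coefficient equals the top divided difference h[-3,-2,-1,1,3/2].
h[-3,-2] = (9 - 2) / (-2 - (-3)) = 7
h[-2,-1] = (-8 - 9) / (-1 - (-2)) = -17
h[-1,1] = (1 - (-8)) / (1 - (-1)) = 9/2
h[1,3/2] = (9 - 1) / (3/2 - 1) = 16
h[-3,-2,-1] = (-17 - 7) / (-1 - (-3)) = -12
h[-2,-1,1] = (9/2 - (-17)) / (1 - (-2)) = 43/6
h[-1,1,3/2] = (16 - 9/2) / (3/2 - (-1)) = 23/5
h[-3,-2,-1,1] = (43/6 - (-12)) / (1 - (-3)) = 115/24
h[-2,-1,1,3/2] = (23/5 - 43/6) / (3/2 - (-2)) = -11/15
h[-3,-2,-1,1,3/2] = (-11/15 - 115/24) / (3/2 - (-3)) = -221/180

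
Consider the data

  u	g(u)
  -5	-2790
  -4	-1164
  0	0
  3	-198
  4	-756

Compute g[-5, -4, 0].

g[-5,-4] = (-1164 - (-2790)) / (-4 - (-5)) = 1626
g[-4,0] = (0 - (-1164)) / (0 - (-4)) = 291
g[-5,-4,0] = (291 - 1626) / (0 - (-5)) = -267

-267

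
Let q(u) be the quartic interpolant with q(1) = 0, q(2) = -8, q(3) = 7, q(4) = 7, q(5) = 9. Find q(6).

Evaluate each Lagrange basis at u = 6:
L_0(6) = (4)·(3)·(2)·(1)/[(-1)·(-2)·(-3)·(-4)] = 1
L_1(6) = (5)·(3)·(2)·(1)/[(1)·(-1)·(-2)·(-3)] = -5
L_2(6) = (5)·(4)·(2)·(1)/[(2)·(1)·(-1)·(-2)] = 10
L_3(6) = (5)·(4)·(3)·(1)/[(3)·(2)·(1)·(-1)] = -10
L_4(6) = (5)·(4)·(3)·(2)/[(4)·(3)·(2)·(1)] = 5
Sum: 0 + (-8)·(-5) + 7·(10) + 7·(-10) + 9·(5) = 85

85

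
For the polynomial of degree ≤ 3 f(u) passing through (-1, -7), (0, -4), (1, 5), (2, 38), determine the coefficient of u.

L_0(u) = u(u - 1)(u - 2) / [-6] = -(1/6)u^3 + (1/2)u^2 - (1/3)u
L_1(u) = (u + 1)(u - 1)(u - 2) / [2] = (1/2)u^3 - u^2 - (1/2)u + 1
L_2(u) = (u + 1)u(u - 2) / [-2] = -(1/2)u^3 + (1/2)u^2 + u
L_3(u) = (u + 1)u(u - 1) / [6] = (1/6)u^3 - (1/6)u
f(u) = (-7)·L_0 + (-4)·L_1 + 5·L_2 + 38·L_3
Only the coefficient of u is needed; take it from each L_i and combine:
(-7)·(-1/3) + (-4)·(-1/2) + 5·(1) + 38·(-1/6) = 3

3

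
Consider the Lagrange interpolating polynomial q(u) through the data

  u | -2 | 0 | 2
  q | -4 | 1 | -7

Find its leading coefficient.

The leading coefficient equals the top divided difference q[-2,0,2].
q[-2,0] = (1 - (-4)) / (0 - (-2)) = 5/2
q[0,2] = (-7 - 1) / (2 - 0) = -4
q[-2,0,2] = (-4 - 5/2) / (2 - (-2)) = -13/8

-13/8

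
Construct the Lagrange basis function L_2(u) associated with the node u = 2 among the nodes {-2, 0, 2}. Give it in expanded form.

L_2(u) = (u + 2)u / [(4)·(2)]
       = (u^2 + 2u) / (8)

L_2(u) = (1/8)u^2 + (1/4)u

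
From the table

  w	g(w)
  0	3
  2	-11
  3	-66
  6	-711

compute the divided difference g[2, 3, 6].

-40

g[2,3] = (-66 - (-11)) / (3 - 2) = -55
g[3,6] = (-711 - (-66)) / (6 - 3) = -215
g[2,3,6] = (-215 - (-55)) / (6 - 2) = -40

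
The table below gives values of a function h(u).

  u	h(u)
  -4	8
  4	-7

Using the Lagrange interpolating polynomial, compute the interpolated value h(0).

1/2

Evaluate each Lagrange basis at u = 0:
L_0(0) = (-4)/[(-8)] = 1/2
L_1(0) = (4)/[(8)] = 1/2
Sum: 8·(1/2) + (-7)·(1/2) = 1/2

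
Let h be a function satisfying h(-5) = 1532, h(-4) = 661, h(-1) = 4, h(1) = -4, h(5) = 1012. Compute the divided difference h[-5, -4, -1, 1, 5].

2

h[-5,-4] = (661 - 1532) / (-4 - (-5)) = -871
h[-4,-1] = (4 - 661) / (-1 - (-4)) = -219
h[-1,1] = (-4 - 4) / (1 - (-1)) = -4
h[1,5] = (1012 - (-4)) / (5 - 1) = 254
h[-5,-4,-1] = (-219 - (-871)) / (-1 - (-5)) = 163
h[-4,-1,1] = (-4 - (-219)) / (1 - (-4)) = 43
h[-1,1,5] = (254 - (-4)) / (5 - (-1)) = 43
h[-5,-4,-1,1] = (43 - 163) / (1 - (-5)) = -20
h[-4,-1,1,5] = (43 - 43) / (5 - (-4)) = 0
h[-5,-4,-1,1,5] = (0 - (-20)) / (5 - (-5)) = 2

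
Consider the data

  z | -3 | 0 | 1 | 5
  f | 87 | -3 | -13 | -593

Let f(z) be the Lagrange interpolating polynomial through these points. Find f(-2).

Evaluate each Lagrange basis at z = -2:
L_0(-2) = (-2)·(-3)·(-7)/[(-3)·(-4)·(-8)] = 7/16
L_1(-2) = (1)·(-3)·(-7)/[(3)·(-1)·(-5)] = 7/5
L_2(-2) = (1)·(-2)·(-7)/[(4)·(1)·(-4)] = -7/8
L_3(-2) = (1)·(-2)·(-3)/[(8)·(5)·(4)] = 3/80
Sum: 87·(7/16) + (-3)·(7/5) + (-13)·(-7/8) + (-593)·(3/80) = 23

23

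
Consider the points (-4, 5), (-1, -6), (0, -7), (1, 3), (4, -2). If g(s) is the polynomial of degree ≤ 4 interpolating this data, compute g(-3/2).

L_0(-3/2) = (-1/2)·(-3/2)·(-5/2)·(-11/2)/[(-3)·(-4)·(-5)·(-8)] = 11/512
L_1(-3/2) = (5/2)·(-3/2)·(-5/2)·(-11/2)/[(3)·(-1)·(-2)·(-5)] = 55/32
L_2(-3/2) = (5/2)·(-1/2)·(-5/2)·(-11/2)/[(4)·(1)·(-1)·(-4)] = -275/256
L_3(-3/2) = (5/2)·(-1/2)·(-3/2)·(-11/2)/[(5)·(2)·(1)·(-3)] = 11/32
L_4(-3/2) = (5/2)·(-1/2)·(-3/2)·(-5/2)/[(8)·(5)·(4)·(3)] = -5/512
Sum: 5·(11/512) + (-6)·(55/32) + (-7)·(-275/256) + 3·(11/32) + (-2)·(-5/512) = -837/512

-837/512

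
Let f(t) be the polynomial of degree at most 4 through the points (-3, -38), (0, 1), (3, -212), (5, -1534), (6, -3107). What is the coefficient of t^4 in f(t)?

Build the Lagrange basis polynomials:
L_0(t) = t(t - 3)(t - 5)(t - 6) / [1296] = (1/1296)t^4 - (7/648)t^3 + (7/144)t^2 - (5/72)t
L_1(t) = (t + 3)(t - 3)(t - 5)(t - 6) / [-270] = -(1/270)t^4 + (11/270)t^3 - (7/90)t^2 - (11/30)t + 1
L_2(t) = (t + 3)t(t - 5)(t - 6) / [108] = (1/108)t^4 - (2/27)t^3 - (1/36)t^2 + (5/6)t
L_3(t) = (t + 3)t(t - 3)(t - 6) / [-80] = -(1/80)t^4 + (3/40)t^3 + (9/80)t^2 - (27/40)t
L_4(t) = (t + 3)t(t - 3)(t - 5) / [162] = (1/162)t^4 - (5/162)t^3 - (1/18)t^2 + (5/18)t
f(t) = (-38)·L_0 + 1·L_1 + (-212)·L_2 + (-1534)·L_3 + (-3107)·L_4
Only the coefficient of t^4 is needed; take it from each L_i and combine:
(-38)·(1/1296) + 1·(-1/270) + (-212)·(1/108) + (-1534)·(-1/80) + (-3107)·(1/162) = -2

-2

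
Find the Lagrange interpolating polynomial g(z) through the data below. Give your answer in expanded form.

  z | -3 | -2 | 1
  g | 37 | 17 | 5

g(z) = 4z^2 + 1

Build the Lagrange basis polynomials:
L_0(z) = (z + 2)(z - 1) / [4] = (1/4)z^2 + (1/4)z - 1/2
L_1(z) = (z + 3)(z - 1) / [-3] = -(1/3)z^2 - (2/3)z + 1
L_2(z) = (z + 3)(z + 2) / [12] = (1/12)z^2 + (5/12)z + 1/2
g(z) = 37·L_0 + 17·L_1 + 5·L_2
  37·L_0(z) = (37/4)z^2 + (37/4)z - 37/2
  17·L_1(z) = -(17/3)z^2 - (34/3)z + 17
  5·L_2(z) = (5/12)z^2 + (25/12)z + 5/2
Adding term by term: 4z^2 + 1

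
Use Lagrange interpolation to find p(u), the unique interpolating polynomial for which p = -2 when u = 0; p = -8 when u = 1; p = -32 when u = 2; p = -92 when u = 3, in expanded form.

L_0(u) = (u - 1)(u - 2)(u - 3) / [-6] = -(1/6)u^3 + u^2 - (11/6)u + 1
L_1(u) = u(u - 2)(u - 3) / [2] = (1/2)u^3 - (5/2)u^2 + 3u
L_2(u) = u(u - 1)(u - 3) / [-2] = -(1/2)u^3 + 2u^2 - (3/2)u
L_3(u) = u(u - 1)(u - 2) / [6] = (1/6)u^3 - (1/2)u^2 + (1/3)u
p(u) = (-2)·L_0 + (-8)·L_1 + (-32)·L_2 + (-92)·L_3
  (-2)·L_0(u) = (1/3)u^3 - 2u^2 + (11/3)u - 2
  (-8)·L_1(u) = -4u^3 + 20u^2 - 24u
  (-32)·L_2(u) = 16u^3 - 64u^2 + 48u
  (-92)·L_3(u) = -(46/3)u^3 + 46u^2 - (92/3)u
Adding term by term: -3u^3 - 3u - 2

p(u) = -3u^3 - 3u - 2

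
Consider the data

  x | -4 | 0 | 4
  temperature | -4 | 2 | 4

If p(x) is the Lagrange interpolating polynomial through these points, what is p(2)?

Evaluate each Lagrange basis at x = 2:
L_0(2) = (2)·(-2)/[(-4)·(-8)] = -1/8
L_1(2) = (6)·(-2)/[(4)·(-4)] = 3/4
L_2(2) = (6)·(2)/[(8)·(4)] = 3/8
Sum: (-4)·(-1/8) + 2·(3/4) + 4·(3/8) = 7/2

7/2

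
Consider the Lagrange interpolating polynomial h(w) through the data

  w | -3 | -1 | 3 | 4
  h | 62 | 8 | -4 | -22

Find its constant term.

2

Build the Lagrange basis polynomials:
L_0(w) = (w + 1)(w - 3)(w - 4) / [-84] = -(1/84)w^3 + (1/14)w^2 - (5/84)w - 1/7
L_1(w) = (w + 3)(w - 3)(w - 4) / [40] = (1/40)w^3 - (1/10)w^2 - (9/40)w + 9/10
L_2(w) = (w + 3)(w + 1)(w - 4) / [-24] = -(1/24)w^3 + (13/24)w + 1/2
L_3(w) = (w + 3)(w + 1)(w - 3) / [35] = (1/35)w^3 + (1/35)w^2 - (9/35)w - 9/35
h(w) = 62·L_0 + 8·L_1 + (-4)·L_2 + (-22)·L_3
Only the constant term is needed; take it from each L_i and combine:
62·(-1/7) + 8·(9/10) + (-4)·(1/2) + (-22)·(-9/35) = 2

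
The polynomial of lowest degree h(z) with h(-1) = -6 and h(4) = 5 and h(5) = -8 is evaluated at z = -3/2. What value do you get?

Evaluate each Lagrange basis at z = -3/2:
L_0(-3/2) = (-11/2)·(-13/2)/[(-5)·(-6)] = 143/120
L_1(-3/2) = (-1/2)·(-13/2)/[(5)·(-1)] = -13/20
L_2(-3/2) = (-1/2)·(-11/2)/[(6)·(1)] = 11/24
Sum: (-6)·(143/120) + 5·(-13/20) + (-8)·(11/24) = -211/15

-211/15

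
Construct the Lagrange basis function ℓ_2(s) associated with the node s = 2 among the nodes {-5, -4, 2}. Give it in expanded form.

ℓ_2(s) = (1/42)s^2 + (3/14)s + 10/21

ℓ_2(s) = (s + 5)(s + 4) / [(7)·(6)]
       = (s^2 + 9s + 20) / (42)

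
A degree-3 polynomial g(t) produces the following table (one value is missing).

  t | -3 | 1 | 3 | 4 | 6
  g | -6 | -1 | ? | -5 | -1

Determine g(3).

The 4 known values determine g uniquely (degree ≤ 3).
L_0(3) = (2)·(-1)·(-3)/[(-4)·(-7)·(-9)] = -1/42
L_1(3) = (6)·(-1)·(-3)/[(4)·(-3)·(-5)] = 3/10
L_2(3) = (6)·(2)·(-3)/[(7)·(3)·(-2)] = 6/7
L_3(3) = (6)·(2)·(-1)/[(9)·(5)·(2)] = -2/15
Sum: (-6)·(-1/42) + (-1)·(3/10) + (-5)·(6/7) + (-1)·(-2/15) = -181/42

-181/42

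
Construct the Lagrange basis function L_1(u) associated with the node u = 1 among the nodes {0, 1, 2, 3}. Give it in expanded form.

L_1(u) = (1/2)u^3 - (5/2)u^2 + 3u

L_1(u) = u(u - 2)(u - 3) / [(1)·(-1)·(-2)]
       = (u^3 - 5u^2 + 6u) / (2)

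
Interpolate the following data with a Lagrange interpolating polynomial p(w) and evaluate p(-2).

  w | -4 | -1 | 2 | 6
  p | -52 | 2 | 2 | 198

Evaluate each Lagrange basis at w = -2:
L_0(-2) = (-1)·(-4)·(-8)/[(-3)·(-6)·(-10)] = 8/45
L_1(-2) = (2)·(-4)·(-8)/[(3)·(-3)·(-7)] = 64/63
L_2(-2) = (2)·(-1)·(-8)/[(6)·(3)·(-4)] = -2/9
L_3(-2) = (2)·(-1)·(-4)/[(10)·(7)·(4)] = 1/35
Sum: (-52)·(8/45) + 2·(64/63) + 2·(-2/9) + 198·(1/35) = -2

-2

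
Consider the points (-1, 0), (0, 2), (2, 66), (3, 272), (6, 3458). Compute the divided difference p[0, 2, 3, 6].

p[0,2] = (66 - 2) / (2 - 0) = 32
p[2,3] = (272 - 66) / (3 - 2) = 206
p[3,6] = (3458 - 272) / (6 - 3) = 1062
p[0,2,3] = (206 - 32) / (3 - 0) = 58
p[2,3,6] = (1062 - 206) / (6 - 2) = 214
p[0,2,3,6] = (214 - 58) / (6 - 0) = 26

26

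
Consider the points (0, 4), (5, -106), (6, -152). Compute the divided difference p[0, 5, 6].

p[0,5] = (-106 - 4) / (5 - 0) = -22
p[5,6] = (-152 - (-106)) / (6 - 5) = -46
p[0,5,6] = (-46 - (-22)) / (6 - 0) = -4

-4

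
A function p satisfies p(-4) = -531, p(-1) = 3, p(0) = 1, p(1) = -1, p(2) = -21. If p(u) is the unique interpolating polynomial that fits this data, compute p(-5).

-1309

L_0(-5) = (-4)·(-5)·(-6)·(-7)/[(-3)·(-4)·(-5)·(-6)] = 7/3
L_1(-5) = (-1)·(-5)·(-6)·(-7)/[(3)·(-1)·(-2)·(-3)] = -35/3
L_2(-5) = (-1)·(-4)·(-6)·(-7)/[(4)·(1)·(-1)·(-2)] = 21
L_3(-5) = (-1)·(-4)·(-5)·(-7)/[(5)·(2)·(1)·(-1)] = -14
L_4(-5) = (-1)·(-4)·(-5)·(-6)/[(6)·(3)·(2)·(1)] = 10/3
Sum: (-531)·(7/3) + 3·(-35/3) + 1·(21) + (-1)·(-14) + (-21)·(10/3) = -1309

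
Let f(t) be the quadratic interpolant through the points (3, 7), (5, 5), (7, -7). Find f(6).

1/4

L_0(6) = (1)·(-1)/[(-2)·(-4)] = -1/8
L_1(6) = (3)·(-1)/[(2)·(-2)] = 3/4
L_2(6) = (3)·(1)/[(4)·(2)] = 3/8
Sum: 7·(-1/8) + 5·(3/4) + (-7)·(3/8) = 1/4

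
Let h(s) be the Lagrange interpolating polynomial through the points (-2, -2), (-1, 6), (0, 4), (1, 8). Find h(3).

98

Evaluate each Lagrange basis at s = 3:
L_0(3) = (4)·(3)·(2)/[(-1)·(-2)·(-3)] = -4
L_1(3) = (5)·(3)·(2)/[(1)·(-1)·(-2)] = 15
L_2(3) = (5)·(4)·(2)/[(2)·(1)·(-1)] = -20
L_3(3) = (5)·(4)·(3)/[(3)·(2)·(1)] = 10
Sum: (-2)·(-4) + 6·(15) + 4·(-20) + 8·(10) = 98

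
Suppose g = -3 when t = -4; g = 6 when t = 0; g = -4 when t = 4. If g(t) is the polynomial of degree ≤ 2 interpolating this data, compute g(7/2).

-219/128

Evaluate each Lagrange basis at t = 7/2:
L_0(7/2) = (7/2)·(-1/2)/[(-4)·(-8)] = -7/128
L_1(7/2) = (15/2)·(-1/2)/[(4)·(-4)] = 15/64
L_2(7/2) = (15/2)·(7/2)/[(8)·(4)] = 105/128
Sum: (-3)·(-7/128) + 6·(15/64) + (-4)·(105/128) = -219/128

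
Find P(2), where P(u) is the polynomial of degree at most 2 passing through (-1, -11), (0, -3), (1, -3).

-11

Evaluate each Lagrange basis at u = 2:
L_0(2) = (2)·(1)/[(-1)·(-2)] = 1
L_1(2) = (3)·(1)/[(1)·(-1)] = -3
L_2(2) = (3)·(2)/[(2)·(1)] = 3
Sum: (-11)·(1) + (-3)·(-3) + (-3)·(3) = -11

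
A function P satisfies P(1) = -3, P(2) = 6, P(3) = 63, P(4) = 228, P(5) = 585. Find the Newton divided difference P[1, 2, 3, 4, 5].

P[1,2] = (6 - (-3)) / (2 - 1) = 9
P[2,3] = (63 - 6) / (3 - 2) = 57
P[3,4] = (228 - 63) / (4 - 3) = 165
P[4,5] = (585 - 228) / (5 - 4) = 357
P[1,2,3] = (57 - 9) / (3 - 1) = 24
P[2,3,4] = (165 - 57) / (4 - 2) = 54
P[3,4,5] = (357 - 165) / (5 - 3) = 96
P[1,2,3,4] = (54 - 24) / (4 - 1) = 10
P[2,3,4,5] = (96 - 54) / (5 - 2) = 14
P[1,2,3,4,5] = (14 - 10) / (5 - 1) = 1

1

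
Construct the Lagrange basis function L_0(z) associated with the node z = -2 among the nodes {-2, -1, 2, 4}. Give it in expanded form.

L_0(z) = -(1/24)z^3 + (5/24)z^2 - (1/12)z - 1/3

L_0(z) = (z + 1)(z - 2)(z - 4) / [(-1)·(-4)·(-6)]
       = (z^3 - 5z^2 + 2z + 8) / (-24)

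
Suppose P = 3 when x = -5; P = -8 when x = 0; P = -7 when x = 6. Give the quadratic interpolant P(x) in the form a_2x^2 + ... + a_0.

P(x) = (71/330)x^2 - (371/330)x - 8

Build the Lagrange basis polynomials:
L_0(x) = x(x - 6) / [55] = (1/55)x^2 - (6/55)x
L_1(x) = (x + 5)(x - 6) / [-30] = -(1/30)x^2 + (1/30)x + 1
L_2(x) = (x + 5)x / [66] = (1/66)x^2 + (5/66)x
P(x) = 3·L_0 + (-8)·L_1 + (-7)·L_2
  3·L_0(x) = (3/55)x^2 - (18/55)x
  (-8)·L_1(x) = (4/15)x^2 - (4/15)x - 8
  (-7)·L_2(x) = -(7/66)x^2 - (35/66)x
Adding term by term: (71/330)x^2 - (371/330)x - 8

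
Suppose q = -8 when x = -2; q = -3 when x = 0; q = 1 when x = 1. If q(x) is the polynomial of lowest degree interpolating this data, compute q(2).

6

Evaluate each Lagrange basis at x = 2:
L_0(2) = (2)·(1)/[(-2)·(-3)] = 1/3
L_1(2) = (4)·(1)/[(2)·(-1)] = -2
L_2(2) = (4)·(2)/[(3)·(1)] = 8/3
Sum: (-8)·(1/3) + (-3)·(-2) + 1·(8/3) = 6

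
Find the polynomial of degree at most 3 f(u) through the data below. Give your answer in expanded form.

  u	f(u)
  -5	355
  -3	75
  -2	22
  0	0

L_0(u) = (u + 3)(u + 2)u / [-30] = -(1/30)u^3 - (1/6)u^2 - (1/5)u
L_1(u) = (u + 5)(u + 2)u / [6] = (1/6)u^3 + (7/6)u^2 + (5/3)u
L_2(u) = (u + 5)(u + 3)u / [-6] = -(1/6)u^3 - (4/3)u^2 - (5/2)u
L_3(u) = (u + 5)(u + 3)(u + 2) / [30] = (1/30)u^3 + (1/3)u^2 + (31/30)u + 1
f(u) = 355·L_0 + 75·L_1 + 22·L_2 + 0·L_3
  355·L_0(u) = -(71/6)u^3 - (355/6)u^2 - 71u
  75·L_1(u) = (25/2)u^3 + (175/2)u^2 + 125u
  22·L_2(u) = -(11/3)u^3 - (88/3)u^2 - 55u
  0·L_3(u) = 0
Adding term by term: -3u^3 - u^2 - u

f(u) = -3u^3 - u^2 - u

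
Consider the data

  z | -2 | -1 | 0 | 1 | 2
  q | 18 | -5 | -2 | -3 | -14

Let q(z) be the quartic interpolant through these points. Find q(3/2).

-125/16

Evaluate each Lagrange basis at z = 3/2:
L_0(3/2) = (5/2)·(3/2)·(1/2)·(-1/2)/[(-1)·(-2)·(-3)·(-4)] = -5/128
L_1(3/2) = (7/2)·(3/2)·(1/2)·(-1/2)/[(1)·(-1)·(-2)·(-3)] = 7/32
L_2(3/2) = (7/2)·(5/2)·(1/2)·(-1/2)/[(2)·(1)·(-1)·(-2)] = -35/64
L_3(3/2) = (7/2)·(5/2)·(3/2)·(-1/2)/[(3)·(2)·(1)·(-1)] = 35/32
L_4(3/2) = (7/2)·(5/2)·(3/2)·(1/2)/[(4)·(3)·(2)·(1)] = 35/128
Sum: 18·(-5/128) + (-5)·(7/32) + (-2)·(-35/64) + (-3)·(35/32) + (-14)·(35/128) = -125/16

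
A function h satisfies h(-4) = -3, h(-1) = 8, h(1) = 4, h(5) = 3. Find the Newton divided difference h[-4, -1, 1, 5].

19/120

h[-4,-1] = (8 - (-3)) / (-1 - (-4)) = 11/3
h[-1,1] = (4 - 8) / (1 - (-1)) = -2
h[1,5] = (3 - 4) / (5 - 1) = -1/4
h[-4,-1,1] = (-2 - 11/3) / (1 - (-4)) = -17/15
h[-1,1,5] = (-1/4 - (-2)) / (5 - (-1)) = 7/24
h[-4,-1,1,5] = (7/24 - (-17/15)) / (5 - (-4)) = 19/120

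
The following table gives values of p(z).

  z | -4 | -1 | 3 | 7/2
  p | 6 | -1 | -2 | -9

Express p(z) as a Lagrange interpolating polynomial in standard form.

Build the Lagrange basis polynomials:
L_0(z) = (z + 1)(z - 3)(z - 7/2) / [-315/2] = -(2/315)z^3 + (11/315)z^2 - (8/315)z - 1/15
L_1(z) = (z + 4)(z - 3)(z - 7/2) / [54] = (1/54)z^3 - (5/108)z^2 - (31/108)z + 7/9
L_2(z) = (z + 4)(z + 1)(z - 7/2) / [-14] = -(1/14)z^3 - (3/28)z^2 + (27/28)z + 1
L_3(z) = (z + 4)(z + 1)(z - 3) / [135/8] = (8/135)z^3 + (16/135)z^2 - (88/135)z - 32/45
p(z) = 6·L_0 + (-1)·L_1 + (-2)·L_2 + (-9)·L_3
  6·L_0(z) = -(4/105)z^3 + (22/105)z^2 - (16/105)z - 2/5
  (-1)·L_1(z) = -(1/54)z^3 + (5/108)z^2 + (31/108)z - 7/9
  (-2)·L_2(z) = (1/7)z^3 + (3/14)z^2 - (27/14)z - 2
  (-9)·L_3(z) = -(8/15)z^3 - (16/15)z^2 + (88/15)z + 32/5
Adding term by term: -(169/378)z^3 - (451/756)z^2 + (3079/756)z + 29/9

p(z) = -(169/378)z^3 - (451/756)z^2 + (3079/756)z + 29/9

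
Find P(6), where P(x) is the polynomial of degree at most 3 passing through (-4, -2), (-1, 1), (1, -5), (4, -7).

89/12

Using Newton's divided-difference form:
P[-4,-1] = (1 - (-2)) / (-1 - (-4)) = 1
P[-1,1] = (-5 - 1) / (1 - (-1)) = -3
P[1,4] = (-7 - (-5)) / (4 - 1) = -2/3
P[-4,-1,1] = (-3 - 1) / (1 - (-4)) = -4/5
P[-1,1,4] = (-2/3 - (-3)) / (4 - (-1)) = 7/15
P[-4,-1,1,4] = (7/15 - (-4/5)) / (4 - (-4)) = 19/120
P(6) = -2 + 1·(10) + (-4/5)·(10)·(7) + (19/120)·(10)·(7)·(5) = 89/12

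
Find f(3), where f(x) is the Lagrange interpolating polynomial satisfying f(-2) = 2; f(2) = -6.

L_0(3) = (1)/[(-4)] = -1/4
L_1(3) = (5)/[(4)] = 5/4
Sum: 2·(-1/4) + (-6)·(5/4) = -8

-8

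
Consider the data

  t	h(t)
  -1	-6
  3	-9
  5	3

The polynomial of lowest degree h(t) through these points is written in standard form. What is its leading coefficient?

9/8

Build the Lagrange basis polynomials:
L_0(t) = (t - 3)(t - 5) / [24] = (1/24)t^2 - (1/3)t + 5/8
L_1(t) = (t + 1)(t - 5) / [-8] = -(1/8)t^2 + (1/2)t + 5/8
L_2(t) = (t + 1)(t - 3) / [12] = (1/12)t^2 - (1/6)t - 1/4
h(t) = (-6)·L_0 + (-9)·L_1 + 3·L_2
Only the coefficient of t^2 is needed; take it from each L_i and combine:
(-6)·(1/24) + (-9)·(-1/8) + 3·(1/12) = 9/8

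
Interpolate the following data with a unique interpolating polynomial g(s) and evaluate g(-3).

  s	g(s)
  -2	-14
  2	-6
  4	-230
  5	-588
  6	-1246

-76

Evaluate each Lagrange basis at s = -3:
L_0(-3) = (-5)·(-7)·(-8)·(-9)/[(-4)·(-6)·(-7)·(-8)] = 15/8
L_1(-3) = (-1)·(-7)·(-8)·(-9)/[(4)·(-2)·(-3)·(-4)] = -21/4
L_2(-3) = (-1)·(-5)·(-8)·(-9)/[(6)·(2)·(-1)·(-2)] = 15
L_3(-3) = (-1)·(-5)·(-7)·(-9)/[(7)·(3)·(1)·(-1)] = -15
L_4(-3) = (-1)·(-5)·(-7)·(-8)/[(8)·(4)·(2)·(1)] = 35/8
Sum: (-14)·(15/8) + (-6)·(-21/4) + (-230)·(15) + (-588)·(-15) + (-1246)·(35/8) = -76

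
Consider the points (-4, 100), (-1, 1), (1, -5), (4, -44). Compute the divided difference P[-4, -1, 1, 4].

P[-4,-1] = (1 - 100) / (-1 - (-4)) = -33
P[-1,1] = (-5 - 1) / (1 - (-1)) = -3
P[1,4] = (-44 - (-5)) / (4 - 1) = -13
P[-4,-1,1] = (-3 - (-33)) / (1 - (-4)) = 6
P[-1,1,4] = (-13 - (-3)) / (4 - (-1)) = -2
P[-4,-1,1,4] = (-2 - 6) / (4 - (-4)) = -1

-1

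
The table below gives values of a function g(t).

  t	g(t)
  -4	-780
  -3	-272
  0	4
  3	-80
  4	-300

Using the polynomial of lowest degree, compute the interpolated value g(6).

-1820

L_0(6) = (9)·(6)·(3)·(2)/[(-1)·(-4)·(-7)·(-8)] = 81/56
L_1(6) = (10)·(6)·(3)·(2)/[(1)·(-3)·(-6)·(-7)] = -20/7
L_2(6) = (10)·(9)·(3)·(2)/[(4)·(3)·(-3)·(-4)] = 15/4
L_3(6) = (10)·(9)·(6)·(2)/[(7)·(6)·(3)·(-1)] = -60/7
L_4(6) = (10)·(9)·(6)·(3)/[(8)·(7)·(4)·(1)] = 405/56
Sum: (-780)·(81/56) + (-272)·(-20/7) + 4·(15/4) + (-80)·(-60/7) + (-300)·(405/56) = -1820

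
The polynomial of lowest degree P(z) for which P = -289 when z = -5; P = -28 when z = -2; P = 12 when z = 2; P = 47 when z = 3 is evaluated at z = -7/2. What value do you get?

-109

L_0(-7/2) = (-3/2)·(-11/2)·(-13/2)/[(-3)·(-7)·(-8)] = 143/448
L_1(-7/2) = (3/2)·(-11/2)·(-13/2)/[(3)·(-4)·(-5)] = 143/160
L_2(-7/2) = (3/2)·(-3/2)·(-13/2)/[(7)·(4)·(-1)] = -117/224
L_3(-7/2) = (3/2)·(-3/2)·(-11/2)/[(8)·(5)·(1)] = 99/320
Sum: (-289)·(143/448) + (-28)·(143/160) + 12·(-117/224) + 47·(99/320) = -109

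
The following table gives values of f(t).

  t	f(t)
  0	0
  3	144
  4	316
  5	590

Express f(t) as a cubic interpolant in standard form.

f(t) = 4t^3 + 3t^2 + 3t

Build the Lagrange basis polynomials:
L_0(t) = (t - 3)(t - 4)(t - 5) / [-60] = -(1/60)t^3 + (1/5)t^2 - (47/60)t + 1
L_1(t) = t(t - 4)(t - 5) / [6] = (1/6)t^3 - (3/2)t^2 + (10/3)t
L_2(t) = t(t - 3)(t - 5) / [-4] = -(1/4)t^3 + 2t^2 - (15/4)t
L_3(t) = t(t - 3)(t - 4) / [10] = (1/10)t^3 - (7/10)t^2 + (6/5)t
f(t) = 0·L_0 + 144·L_1 + 316·L_2 + 590·L_3
  0·L_0(t) = 0
  144·L_1(t) = 24t^3 - 216t^2 + 480t
  316·L_2(t) = -79t^3 + 632t^2 - 1185t
  590·L_3(t) = 59t^3 - 413t^2 + 708t
Adding term by term: 4t^3 + 3t^2 + 3t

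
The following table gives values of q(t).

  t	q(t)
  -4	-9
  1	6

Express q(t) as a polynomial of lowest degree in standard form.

L_0(t) = (t - 1) / [-5] = -(1/5)t + 1/5
L_1(t) = (t + 4) / [5] = (1/5)t + 4/5
q(t) = (-9)·L_0 + 6·L_1
  (-9)·L_0(t) = (9/5)t - 9/5
  6·L_1(t) = (6/5)t + 24/5
Adding term by term: 3t + 3

q(t) = 3t + 3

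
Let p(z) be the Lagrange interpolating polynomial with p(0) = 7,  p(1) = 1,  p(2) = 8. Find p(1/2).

19/8

L_0(1/2) = (-1/2)·(-3/2)/[(-1)·(-2)] = 3/8
L_1(1/2) = (1/2)·(-3/2)/[(1)·(-1)] = 3/4
L_2(1/2) = (1/2)·(-1/2)/[(2)·(1)] = -1/8
Sum: 7·(3/8) + 1·(3/4) + 8·(-1/8) = 19/8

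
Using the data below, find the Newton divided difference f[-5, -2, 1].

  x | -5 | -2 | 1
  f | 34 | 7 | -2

f[-5,-2] = (7 - 34) / (-2 - (-5)) = -9
f[-2,1] = (-2 - 7) / (1 - (-2)) = -3
f[-5,-2,1] = (-3 - (-9)) / (1 - (-5)) = 1

1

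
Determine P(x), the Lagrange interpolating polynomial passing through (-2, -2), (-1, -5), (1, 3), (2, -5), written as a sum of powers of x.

L_0(x) = (x + 1)(x - 1)(x - 2) / [-12] = -(1/12)x^3 + (1/6)x^2 + (1/12)x - 1/6
L_1(x) = (x + 2)(x - 1)(x - 2) / [6] = (1/6)x^3 - (1/6)x^2 - (2/3)x + 2/3
L_2(x) = (x + 2)(x + 1)(x - 2) / [-6] = -(1/6)x^3 - (1/6)x^2 + (2/3)x + 2/3
L_3(x) = (x + 2)(x + 1)(x - 1) / [12] = (1/12)x^3 + (1/6)x^2 - (1/12)x - 1/6
P(x) = (-2)·L_0 + (-5)·L_1 + 3·L_2 + (-5)·L_3
  (-2)·L_0(x) = (1/6)x^3 - (1/3)x^2 - (1/6)x + 1/3
  (-5)·L_1(x) = -(5/6)x^3 + (5/6)x^2 + (10/3)x - 10/3
  3·L_2(x) = -(1/2)x^3 - (1/2)x^2 + 2x + 2
  (-5)·L_3(x) = -(5/12)x^3 - (5/6)x^2 + (5/12)x + 5/6
Adding term by term: -(19/12)x^3 - (5/6)x^2 + (67/12)x - 1/6

P(x) = -(19/12)x^3 - (5/6)x^2 + (67/12)x - 1/6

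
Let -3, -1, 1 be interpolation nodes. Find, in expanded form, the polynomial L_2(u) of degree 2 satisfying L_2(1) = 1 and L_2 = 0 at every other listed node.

L_2(u) = (u + 3)(u + 1) / [(4)·(2)]
       = (u^2 + 4u + 3) / (8)

L_2(u) = (1/8)u^2 + (1/2)u + 3/8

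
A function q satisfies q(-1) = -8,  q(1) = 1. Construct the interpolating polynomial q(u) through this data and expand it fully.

Build the Lagrange basis polynomials:
L_0(u) = (u - 1) / [-2] = -(1/2)u + 1/2
L_1(u) = (u + 1) / [2] = (1/2)u + 1/2
q(u) = (-8)·L_0 + 1·L_1
  (-8)·L_0(u) = 4u - 4
  1·L_1(u) = (1/2)u + 1/2
Adding term by term: (9/2)u - 7/2

q(u) = (9/2)u - 7/2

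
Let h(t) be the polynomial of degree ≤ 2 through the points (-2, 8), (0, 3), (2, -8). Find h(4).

Using Newton's divided-difference form:
h[-2,0] = (3 - 8) / (0 - (-2)) = -5/2
h[0,2] = (-8 - 3) / (2 - 0) = -11/2
h[-2,0,2] = (-11/2 - (-5/2)) / (2 - (-2)) = -3/4
h(4) = 8 + (-5/2)·(6) + (-3/4)·(6)·(4) = -25

-25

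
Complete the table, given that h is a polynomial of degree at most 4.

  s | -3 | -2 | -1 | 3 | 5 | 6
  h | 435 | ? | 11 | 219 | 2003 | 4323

The 5 known values determine h uniquely (degree ≤ 4).
Evaluate each Lagrange basis at s = -2:
L_0(-2) = (-1)·(-5)·(-7)·(-8)/[(-2)·(-6)·(-8)·(-9)] = 35/108
L_1(-2) = (1)·(-5)·(-7)·(-8)/[(2)·(-4)·(-6)·(-7)] = 5/6
L_2(-2) = (1)·(-1)·(-7)·(-8)/[(6)·(4)·(-2)·(-3)] = -7/18
L_3(-2) = (1)·(-1)·(-5)·(-8)/[(8)·(6)·(2)·(-1)] = 5/12
L_4(-2) = (1)·(-1)·(-5)·(-7)/[(9)·(7)·(3)·(1)] = -5/27
Sum: 435·(35/108) + 11·(5/6) + 219·(-7/18) + 2003·(5/12) + 4323·(-5/27) = 99

99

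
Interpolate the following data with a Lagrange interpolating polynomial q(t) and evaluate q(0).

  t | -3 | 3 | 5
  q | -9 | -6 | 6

L_0(0) = (-3)·(-5)/[(-6)·(-8)] = 5/16
L_1(0) = (3)·(-5)/[(6)·(-2)] = 5/4
L_2(0) = (3)·(-3)/[(8)·(2)] = -9/16
Sum: (-9)·(5/16) + (-6)·(5/4) + 6·(-9/16) = -219/16

-219/16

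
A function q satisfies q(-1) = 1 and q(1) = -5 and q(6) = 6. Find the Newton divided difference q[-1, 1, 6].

26/35

q[-1,1] = (-5 - 1) / (1 - (-1)) = -3
q[1,6] = (6 - (-5)) / (6 - 1) = 11/5
q[-1,1,6] = (11/5 - (-3)) / (6 - (-1)) = 26/35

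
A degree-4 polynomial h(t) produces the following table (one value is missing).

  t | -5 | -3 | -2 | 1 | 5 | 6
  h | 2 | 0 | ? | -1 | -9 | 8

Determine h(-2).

1073/440

The 5 known values determine h uniquely (degree ≤ 4).
Evaluate each Lagrange basis at t = -2:
L_0(-2) = (1)·(-3)·(-7)·(-8)/[(-2)·(-6)·(-10)·(-11)] = -7/55
L_1(-2) = (3)·(-3)·(-7)·(-8)/[(2)·(-4)·(-8)·(-9)] = 7/8
L_2(-2) = (3)·(1)·(-7)·(-8)/[(6)·(4)·(-4)·(-5)] = 7/20
L_3(-2) = (3)·(1)·(-3)·(-8)/[(10)·(8)·(4)·(-1)] = -9/40
L_4(-2) = (3)·(1)·(-3)·(-7)/[(11)·(9)·(5)·(1)] = 7/55
Sum: 2·(-7/55) + 0 + (-1)·(7/20) + (-9)·(-9/40) + 8·(7/55) = 1073/440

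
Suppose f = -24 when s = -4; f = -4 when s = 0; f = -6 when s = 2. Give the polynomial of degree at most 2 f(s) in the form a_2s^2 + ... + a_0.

f(s) = -s^2 + s - 4

Newton's divided differences:
f[-4,0] = (-4 - (-24)) / (0 - (-4)) = 5
f[0,2] = (-6 - (-4)) / (2 - 0) = -1
f[-4,0,2] = (-1 - 5) / (2 - (-4)) = -1
f(s) = -24 + 5·(s + 4) + (-1)·(s + 4)s
Expanding: f(s) = -s^2 + s - 4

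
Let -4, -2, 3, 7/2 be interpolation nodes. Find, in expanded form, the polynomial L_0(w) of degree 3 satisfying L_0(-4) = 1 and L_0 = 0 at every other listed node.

L_0(w) = (w + 2)(w - 3)(w - 7/2) / [(-2)·(-7)·(-15/2)]
       = (w^3 - (9/2)w^2 - (5/2)w + 21) / (-105)

L_0(w) = -(1/105)w^3 + (3/70)w^2 + (1/42)w - 1/5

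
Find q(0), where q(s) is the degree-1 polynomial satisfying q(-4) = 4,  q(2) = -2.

Evaluate each Lagrange basis at s = 0:
L_0(0) = (-2)/[(-6)] = 1/3
L_1(0) = (4)/[(6)] = 2/3
Sum: 4·(1/3) + (-2)·(2/3) = 0

0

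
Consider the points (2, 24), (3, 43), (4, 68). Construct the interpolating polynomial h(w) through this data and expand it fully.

L_0(w) = (w - 3)(w - 4) / [2] = (1/2)w^2 - (7/2)w + 6
L_1(w) = (w - 2)(w - 4) / [-1] = -w^2 + 6w - 8
L_2(w) = (w - 2)(w - 3) / [2] = (1/2)w^2 - (5/2)w + 3
h(w) = 24·L_0 + 43·L_1 + 68·L_2
  24·L_0(w) = 12w^2 - 84w + 144
  43·L_1(w) = -43w^2 + 258w - 344
  68·L_2(w) = 34w^2 - 170w + 204
Adding term by term: 3w^2 + 4w + 4

h(w) = 3w^2 + 4w + 4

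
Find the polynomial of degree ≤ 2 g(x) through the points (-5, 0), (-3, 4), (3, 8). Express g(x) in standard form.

g(x) = -(1/6)x^2 + (2/3)x + 15/2

L_0(x) = (x + 3)(x - 3) / [16] = (1/16)x^2 - 9/16
L_1(x) = (x + 5)(x - 3) / [-12] = -(1/12)x^2 - (1/6)x + 5/4
L_2(x) = (x + 5)(x + 3) / [48] = (1/48)x^2 + (1/6)x + 5/16
g(x) = 0·L_0 + 4·L_1 + 8·L_2
  0·L_0(x) = 0
  4·L_1(x) = -(1/3)x^2 - (2/3)x + 5
  8·L_2(x) = (1/6)x^2 + (4/3)x + 5/2
Adding term by term: -(1/6)x^2 + (2/3)x + 15/2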